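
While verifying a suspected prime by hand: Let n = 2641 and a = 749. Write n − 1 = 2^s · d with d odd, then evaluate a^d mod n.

2602

n − 1 = 2640 = 2^4 · 165, so s = 4 and d = 165.
749^165 mod 2641 = 2602.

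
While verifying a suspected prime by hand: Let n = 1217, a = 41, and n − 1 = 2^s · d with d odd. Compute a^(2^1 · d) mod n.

421

n − 1 = 1216 = 2^6 · 19, so s = 6 and d = 19.
x_0 = 41^19 mod 1217 = 946.
x_1 = 946^2 mod 1217 = 421.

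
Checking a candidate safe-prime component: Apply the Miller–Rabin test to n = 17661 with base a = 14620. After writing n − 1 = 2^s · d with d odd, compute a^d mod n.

13204

n − 1 = 17660 = 2^2 · 4415, so s = 2 and d = 4415.
14620^4415 mod 17661 = 13204.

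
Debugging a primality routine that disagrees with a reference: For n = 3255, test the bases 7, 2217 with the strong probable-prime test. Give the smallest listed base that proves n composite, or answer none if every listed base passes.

7

n − 1 = 3254 = 2^1 · 1627, so s = 1 and d = 1627.
Base 7: x_0 = 7^1627 mod 3255 = 28. x_0 ∉ {1, 3254} and s = 1, so 7 is a Miller–Rabin witness and 3255 is composite.
Base 2217: x_0 = 2217^1627 mod 3255 = 1713. x_0 ∉ {1, 3254} and s = 1, so 2217 is a Miller–Rabin witness and 3255 is composite.
The smallest witness among the given bases is 7.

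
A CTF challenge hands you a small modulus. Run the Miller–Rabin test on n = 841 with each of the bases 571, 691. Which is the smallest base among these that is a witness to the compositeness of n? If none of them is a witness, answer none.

n − 1 = 840 = 2^3 · 105, so s = 3 and d = 105.
Base 571: x_0 = 571^105 mod 841 = 1. x_0 = 1, so 571 is not a witness.
Base 691: x_0 = 691^105 mod 841 = 146. x_0 is neither 1 nor 840, so continue squaring. x_1 = 146^2 mod 841 = 291. x_2 = 291^2 mod 841 = 581. Reached i = s−1 = 2 without hitting −1: 691 is a Miller–Rabin witness and 841 is composite.
The smallest witness among the given bases is 691.

691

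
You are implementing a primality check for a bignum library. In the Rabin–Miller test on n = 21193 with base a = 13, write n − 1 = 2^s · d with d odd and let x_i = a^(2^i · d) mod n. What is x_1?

n − 1 = 21192 = 2^3 · 2649, so s = 3 and d = 2649.
Repeated squaring mod 21193: 13^1 ≡ 13, 13^2 ≡ 169, 13^4 ≡ 7368, 13^8 ≡ 12151, 13^16 ≡ 16363, 13^32 ≡ 16600, 13^64 ≡ 8614, 13^128 ≡ 4303, 13^256 ≡ 14320, 13^512 ≡ 20125, 13^1024 ≡ 17395, 13^2048 ≡ 13564.
2649 = 2048 + 512 + 64 + 16 + 8 + 1, so 13^2649 ≡ 13564·20125·8614·16363·12151·13 ≡ 1 (mod 21193).
x_0 = 1.
x_1 = 1^2 mod 21193 = 1.

1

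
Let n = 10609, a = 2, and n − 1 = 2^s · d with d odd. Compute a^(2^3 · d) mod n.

n − 1 = 10608 = 2^4 · 663, so s = 4 and d = 663.
Repeated squaring mod 10609: 2^1 ≡ 2, 2^2 ≡ 4, 2^4 ≡ 16, 2^8 ≡ 256, 2^16 ≡ 1882, 2^32 ≡ 9127, 2^64 ≡ 261, 2^128 ≡ 4467, 2^256 ≡ 9169, 2^512 ≡ 4845.
663 = 512 + 128 + 16 + 4 + 2 + 1, so 2^663 ≡ 4845·4467·1882·16·4·2 ≡ 2370 (mod 10609).
x_0 = 2370.
x_1 = 2370^2 mod 10609 = 4739.
x_2 = 4739^2 mod 10609 = 9477.
x_3 = 9477^2 mod 10609 = 8344.

8344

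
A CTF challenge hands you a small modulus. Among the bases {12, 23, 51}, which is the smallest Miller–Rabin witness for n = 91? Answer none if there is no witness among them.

n − 1 = 90 = 2^1 · 45, so s = 1 and d = 45.
Base 12: x_0 = 12^45 mod 91 = 90. x_0 = 90 ≡ −1, so 12 is not a witness.
Base 23: x_0 = 23^45 mod 91 = 64. x_0 ∉ {1, 90} and s = 1, so 23 is a Miller–Rabin witness and 91 is composite.
Base 51: x_0 = 51^45 mod 91 = 64. x_0 ∉ {1, 90} and s = 1, so 51 is a Miller–Rabin witness and 91 is composite.
The smallest witness among the given bases is 23.

23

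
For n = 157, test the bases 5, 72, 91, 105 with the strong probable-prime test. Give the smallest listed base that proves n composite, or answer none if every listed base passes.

none

n − 1 = 156 = 2^2 · 39, so s = 2 and d = 39.
Base 5: x_0 = 5^39 mod 157 = 129. x_0 is neither 1 nor 156, so continue squaring. x_1 = 129^2 mod 157 = 156. x_1 ≡ −1, so 5 is not a witness.
Base 72: x_0 = 72^39 mod 157 = 28. x_0 is neither 1 nor 156, so continue squaring. x_1 = 28^2 mod 157 = 156. x_1 ≡ −1, so 72 is not a witness.
Base 91: x_0 = 91^39 mod 157 = 129. x_0 is neither 1 nor 156, so continue squaring. x_1 = 129^2 mod 157 = 156. x_1 ≡ −1, so 91 is not a witness.
Base 105: x_0 = 105^39 mod 157 = 156. x_0 = 156 ≡ −1, so 105 is not a witness.
No listed base is a witness for 157.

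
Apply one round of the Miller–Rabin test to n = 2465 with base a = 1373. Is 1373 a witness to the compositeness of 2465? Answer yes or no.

n − 1 = 2464 = 2^5 · 77, so s = 5 and d = 77.
x_0 = 1373^77 mod 2465 = 1288.
x_0 is neither 1 nor 2464, so continue squaring.
x_1 = 1288^2 mod 2465 = 2464.
x_1 ≡ −1, so 1373 is not a witness.

no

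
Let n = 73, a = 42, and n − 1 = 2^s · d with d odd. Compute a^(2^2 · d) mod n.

72

n − 1 = 72 = 2^3 · 9, so s = 3 and d = 9.
x_0 = 42^9 mod 73 = 22.
x_1 = 22^2 mod 73 = 46.
x_2 = 46^2 mod 73 = 72.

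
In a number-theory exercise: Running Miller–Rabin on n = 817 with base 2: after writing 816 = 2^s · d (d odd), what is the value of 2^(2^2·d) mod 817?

729

n − 1 = 816 = 2^4 · 51, so s = 4 and d = 51.
By repeated squaring, 2^51 ≡ 297 (mod 817).
x_0 = 297.
x_1 = 297^2 mod 817 = 790.
x_2 = 790^2 mod 817 = 729.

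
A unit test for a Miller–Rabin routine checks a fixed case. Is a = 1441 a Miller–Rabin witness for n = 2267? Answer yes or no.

no

n − 1 = 2266 = 2^1 · 1133, so s = 1 and d = 1133.
x_0 = 1441^1133 mod 2267 = 2266.
x_0 = 2266 ≡ −1, so 1441 is not a witness.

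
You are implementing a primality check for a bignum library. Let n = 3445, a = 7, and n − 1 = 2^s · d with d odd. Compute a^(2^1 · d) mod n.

n − 1 = 3444 = 2^2 · 861, so s = 2 and d = 861.
x_0 = 7^861 mod 3445 = 502.
x_1 = 502^2 mod 3445 = 519.

519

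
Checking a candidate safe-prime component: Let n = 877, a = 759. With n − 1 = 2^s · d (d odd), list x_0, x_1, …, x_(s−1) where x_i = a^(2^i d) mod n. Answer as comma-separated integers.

726, 876

n − 1 = 876 = 2^2 · 219, so s = 2 and d = 219.
x_0 = 759^219 mod 877 = 726.
x_1 = 726^2 mod 877 = 876.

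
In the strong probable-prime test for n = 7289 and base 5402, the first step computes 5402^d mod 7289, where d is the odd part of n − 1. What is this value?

n − 1 = 7288 = 2^3 · 911, so s = 3 and d = 911.
5402^911 mod 7289 = 5402.

5402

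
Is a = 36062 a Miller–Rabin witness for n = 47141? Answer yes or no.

n − 1 = 47140 = 2^2 · 11785, so s = 2 and d = 11785.
x_0 = 36062^11785 mod 47141 = 20174.
x_0 is neither 1 nor 47140, so continue squaring.
x_1 = 20174^2 mod 47141 = 22023.
Reached i = s−1 = 1 without hitting −1: 36062 is a Miller–Rabin witness and 47141 is composite.

yes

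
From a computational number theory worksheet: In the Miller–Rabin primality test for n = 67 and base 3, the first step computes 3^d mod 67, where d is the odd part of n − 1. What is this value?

n − 1 = 66 = 2^1 · 33, so s = 1 and d = 33.
By repeated squaring, 3^33 ≡ 66 (mod 67).

66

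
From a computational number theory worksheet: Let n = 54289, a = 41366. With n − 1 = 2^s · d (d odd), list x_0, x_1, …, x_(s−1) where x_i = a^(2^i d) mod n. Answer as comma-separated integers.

11087, 11273, 44269, 20039

n − 1 = 54288 = 2^4 · 3393, so s = 4 and d = 3393.
x_0 = 41366^3393 mod 54289 = 11087.
x_1 = 11087^2 mod 54289 = 11273.
x_2 = 11273^2 mod 54289 = 44269.
x_3 = 44269^2 mod 54289 = 20039.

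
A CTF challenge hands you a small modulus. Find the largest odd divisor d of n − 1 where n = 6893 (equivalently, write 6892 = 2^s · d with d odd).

1723

Halving: 6892 → 3446 → 1723; 1723 is odd.
So 6892 = 2^2 · 1723.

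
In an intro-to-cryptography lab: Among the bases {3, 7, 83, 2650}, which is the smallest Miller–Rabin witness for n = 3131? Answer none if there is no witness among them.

n − 1 = 3130 = 2^1 · 1565, so s = 1 and d = 1565.
Base 3: x_0 = 3^1565 mod 3131 = 1173. x_0 ∉ {1, 3130} and s = 1, so 3 is a Miller–Rabin witness and 3131 is composite.
Base 7: x_0 = 7^1565 mod 3131 = 2082. x_0 ∉ {1, 3130} and s = 1, so 7 is a Miller–Rabin witness and 3131 is composite.
Base 83: x_0 = 83^1565 mod 3131 = 2486. x_0 ∉ {1, 3130} and s = 1, so 83 is a Miller–Rabin witness and 3131 is composite.
Base 2650: x_0 = 2650^1565 mod 3131 = 185. x_0 ∉ {1, 3130} and s = 1, so 2650 is a Miller–Rabin witness and 3131 is composite.
The smallest witness among the given bases is 3.

3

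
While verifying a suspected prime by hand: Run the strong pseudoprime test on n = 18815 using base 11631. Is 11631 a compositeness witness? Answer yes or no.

n − 1 = 18814 = 2^1 · 9407, so s = 1 and d = 9407.
x_0 = 11631^9407 mod 18815 = 15916.
x_0 ∉ {1, 18814} and s = 1, so 11631 is a Miller–Rabin witness and 18815 is composite.

yes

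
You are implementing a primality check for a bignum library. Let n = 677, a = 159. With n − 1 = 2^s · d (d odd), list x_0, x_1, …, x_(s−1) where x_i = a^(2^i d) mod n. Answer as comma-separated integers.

n − 1 = 676 = 2^2 · 169, so s = 2 and d = 169.
x_0 = 159^169 mod 677 = 1.
x_1 = 1^2 mod 677 = 1.

1, 1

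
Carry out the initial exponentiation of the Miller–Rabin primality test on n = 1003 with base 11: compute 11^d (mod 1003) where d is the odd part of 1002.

n − 1 = 1002 = 2^1 · 501, so s = 1 and d = 501.
11^501 mod 1003 = 214.

214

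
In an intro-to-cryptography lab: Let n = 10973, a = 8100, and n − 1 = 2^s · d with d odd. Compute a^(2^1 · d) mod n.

n − 1 = 10972 = 2^2 · 2743, so s = 2 and d = 2743.
x_0 = 8100^2743 mod 10973 = 1.
x_1 = 1^2 mod 10973 = 1.

1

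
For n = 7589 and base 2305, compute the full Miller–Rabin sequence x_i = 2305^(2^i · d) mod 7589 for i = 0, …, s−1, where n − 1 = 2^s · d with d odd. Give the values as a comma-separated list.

1, 1

n − 1 = 7588 = 2^2 · 1897, so s = 2 and d = 1897.
x_0 = 2305^1897 mod 7589 = 1.
x_1 = 1^2 mod 7589 = 1.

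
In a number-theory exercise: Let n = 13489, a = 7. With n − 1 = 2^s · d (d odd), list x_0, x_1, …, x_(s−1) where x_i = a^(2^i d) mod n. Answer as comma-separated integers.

7805, 1701, 6755, 10227

n − 1 = 13488 = 2^4 · 843, so s = 4 and d = 843.
x_0 = 7^843 mod 13489 = 7805.
x_1 = 7805^2 mod 13489 = 1701.
x_2 = 1701^2 mod 13489 = 6755.
x_3 = 6755^2 mod 13489 = 10227.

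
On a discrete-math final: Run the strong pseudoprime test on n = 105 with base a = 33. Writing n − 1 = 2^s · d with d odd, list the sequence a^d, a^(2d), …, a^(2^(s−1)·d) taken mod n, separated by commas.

33, 39, 51

n − 1 = 104 = 2^3 · 13, so s = 3 and d = 13.
x_0 = 33^13 mod 105 = 33.
x_1 = 33^2 mod 105 = 39.
x_2 = 39^2 mod 105 = 51.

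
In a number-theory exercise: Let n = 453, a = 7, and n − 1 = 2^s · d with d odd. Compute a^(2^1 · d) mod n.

n − 1 = 452 = 2^2 · 113, so s = 2 and d = 113.
Repeated squaring mod 453: 7^1 ≡ 7, 7^2 ≡ 49, 7^4 ≡ 136, 7^8 ≡ 376, 7^16 ≡ 40, 7^32 ≡ 241, 7^64 ≡ 97.
113 = 64 + 32 + 16 + 1, so 7^113 ≡ 97·241·40·7 ≡ 163 (mod 453).
x_0 = 163.
x_1 = 163^2 mod 453 = 295.

295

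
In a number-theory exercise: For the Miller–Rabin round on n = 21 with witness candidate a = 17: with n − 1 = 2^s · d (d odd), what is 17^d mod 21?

5

n − 1 = 20 = 2^2 · 5, so s = 2 and d = 5.
Repeated squaring mod 21: 17^1 ≡ 17, 17^2 ≡ 16, 17^4 ≡ 4.
5 = 4 + 1, so 17^5 ≡ 4·17 ≡ 5 (mod 21).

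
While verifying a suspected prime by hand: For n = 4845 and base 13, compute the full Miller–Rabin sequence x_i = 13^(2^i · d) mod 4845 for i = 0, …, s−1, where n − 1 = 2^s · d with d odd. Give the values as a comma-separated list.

3472, 424

n − 1 = 4844 = 2^2 · 1211, so s = 2 and d = 1211.
x_0 = 13^1211 mod 4845 = 3472.
x_1 = 3472^2 mod 4845 = 424.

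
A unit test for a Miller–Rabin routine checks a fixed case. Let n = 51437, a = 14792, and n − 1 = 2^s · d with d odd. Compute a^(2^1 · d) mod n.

51436

n − 1 = 51436 = 2^2 · 12859, so s = 2 and d = 12859.
x_0 = 14792^12859 mod 51437 = 27084.
x_1 = 27084^2 mod 51437 = 51436.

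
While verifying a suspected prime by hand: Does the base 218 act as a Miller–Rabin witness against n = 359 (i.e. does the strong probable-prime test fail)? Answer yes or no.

no

n − 1 = 358 = 2^1 · 179, so s = 1 and d = 179.
Repeated squaring mod 359: 218^1 ≡ 218, 218^2 ≡ 136, 218^4 ≡ 187, 218^8 ≡ 146, 218^16 ≡ 135, 218^32 ≡ 275, 218^64 ≡ 235, 218^128 ≡ 298.
179 = 128 + 32 + 16 + 2 + 1, so 218^179 ≡ 298·275·135·136·218 ≡ 358 (mod 359).
x_0 = 218^179 mod 359 = 358.
x_0 = 358 ≡ −1, so 218 is not a witness.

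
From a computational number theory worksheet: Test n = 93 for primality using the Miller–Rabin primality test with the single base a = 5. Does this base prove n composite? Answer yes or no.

yes

n − 1 = 92 = 2^2 · 23, so s = 2 and d = 23.
x_0 = 5^23 mod 93 = 56.
x_0 is neither 1 nor 92, so continue squaring.
x_1 = 56^2 mod 93 = 67.
Reached i = s−1 = 1 without hitting −1: 5 is a Miller–Rabin witness and 93 is composite.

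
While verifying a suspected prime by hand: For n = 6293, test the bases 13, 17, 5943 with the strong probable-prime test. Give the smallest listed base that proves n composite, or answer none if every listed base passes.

13

n − 1 = 6292 = 2^2 · 1573, so s = 2 and d = 1573.
Base 13: x_0 = 13^1573 mod 6293 = 4878. x_0 is neither 1 nor 6292, so continue squaring. x_1 = 4878^2 mod 6293 = 1051. Reached i = s−1 = 1 without hitting −1: 13 is a Miller–Rabin witness and 6293 is composite.
Base 17: x_0 = 17^1573 mod 6293 = 220. x_0 is neither 1 nor 6292, so continue squaring. x_1 = 220^2 mod 6293 = 4349. Reached i = s−1 = 1 without hitting −1: 17 is a Miller–Rabin witness and 6293 is composite.
Base 5943: x_0 = 5943^1573 mod 6293 = 5159. x_0 is neither 1 nor 6292, so continue squaring. x_1 = 5159^2 mod 6293 = 2184. Reached i = s−1 = 1 without hitting −1: 5943 is a Miller–Rabin witness and 6293 is composite.
The smallest witness among the given bases is 13.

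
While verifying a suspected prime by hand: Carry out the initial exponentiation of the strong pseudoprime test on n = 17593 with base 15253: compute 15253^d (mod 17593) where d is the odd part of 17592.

n − 1 = 17592 = 2^3 · 2199, so s = 3 and d = 2199.
15253^2199 mod 17593 = 15923.

15923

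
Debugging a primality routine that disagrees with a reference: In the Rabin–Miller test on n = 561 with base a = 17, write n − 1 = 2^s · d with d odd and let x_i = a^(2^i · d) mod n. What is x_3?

34

n − 1 = 560 = 2^4 · 35, so s = 4 and d = 35.
x_0 = 17^35 mod 561 = 527.
x_1 = 527^2 mod 561 = 34.
x_2 = 34^2 mod 561 = 34.
x_3 = 34^2 mod 561 = 34.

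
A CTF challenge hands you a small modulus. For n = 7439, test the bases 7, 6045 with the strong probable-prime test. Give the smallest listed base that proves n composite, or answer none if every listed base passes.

7

n − 1 = 7438 = 2^1 · 3719, so s = 1 and d = 3719.
Base 7: x_0 = 7^3719 mod 7439 = 2187. x_0 ∉ {1, 7438} and s = 1, so 7 is a Miller–Rabin witness and 7439 is composite.
Base 6045: x_0 = 6045^3719 mod 7439 = 1399. x_0 ∉ {1, 7438} and s = 1, so 6045 is a Miller–Rabin witness and 7439 is composite.
The smallest witness among the given bases is 7.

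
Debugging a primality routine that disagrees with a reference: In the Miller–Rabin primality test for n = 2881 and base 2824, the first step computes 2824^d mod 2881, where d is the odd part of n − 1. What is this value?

n − 1 = 2880 = 2^6 · 45, so s = 6 and d = 45.
2824^45 mod 2881 = 223.

223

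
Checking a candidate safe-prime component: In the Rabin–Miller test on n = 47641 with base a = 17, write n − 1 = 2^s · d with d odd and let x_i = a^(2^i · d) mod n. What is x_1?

39832

n − 1 = 47640 = 2^3 · 5955, so s = 3 and d = 5955.
x_0 = 17^5955 mod 47641 = 8590.
x_1 = 8590^2 mod 47641 = 39832.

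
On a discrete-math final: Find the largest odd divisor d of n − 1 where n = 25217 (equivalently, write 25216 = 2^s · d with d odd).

197

Halving: 25216 → 12608 → 6304 → 3152 → 1576 → 788 → 394 → 197; 197 is odd.
So 25216 = 2^7 · 197.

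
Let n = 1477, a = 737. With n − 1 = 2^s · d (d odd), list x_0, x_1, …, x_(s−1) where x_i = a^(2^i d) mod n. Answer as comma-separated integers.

351, 610

n − 1 = 1476 = 2^2 · 369, so s = 2 and d = 369.
x_0 = 737^369 mod 1477 = 351.
x_1 = 351^2 mod 1477 = 610.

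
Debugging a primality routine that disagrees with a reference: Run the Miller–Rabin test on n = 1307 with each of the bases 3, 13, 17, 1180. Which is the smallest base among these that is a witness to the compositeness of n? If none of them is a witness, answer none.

n − 1 = 1306 = 2^1 · 653, so s = 1 and d = 653.
Base 3: x_0 = 3^653 mod 1307 = 1. x_0 = 1, so 3 is not a witness.
Base 13: x_0 = 13^653 mod 1307 = 1306. x_0 = 1306 ≡ −1, so 13 is not a witness.
Base 17: x_0 = 17^653 mod 1307 = 1. x_0 = 1, so 17 is not a witness.
Base 1180: x_0 = 1180^653 mod 1307 = 1. x_0 = 1, so 1180 is not a witness.
No listed base is a witness for 1307.

none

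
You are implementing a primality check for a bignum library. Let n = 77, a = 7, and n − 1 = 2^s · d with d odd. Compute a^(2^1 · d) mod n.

n − 1 = 76 = 2^2 · 19, so s = 2 and d = 19.
Repeated squaring mod 77: 7^1 ≡ 7, 7^2 ≡ 49, 7^4 ≡ 14, 7^8 ≡ 42, 7^16 ≡ 70.
19 = 16 + 2 + 1, so 7^19 ≡ 70·49·7 ≡ 63 (mod 77).
x_0 = 63.
x_1 = 63^2 mod 77 = 42.

42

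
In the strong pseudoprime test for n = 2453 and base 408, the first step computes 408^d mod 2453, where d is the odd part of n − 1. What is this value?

771

n − 1 = 2452 = 2^2 · 613, so s = 2 and d = 613.
Repeated squaring mod 2453: 408^1 ≡ 408, 408^2 ≡ 2113, 408^4 ≡ 309, 408^8 ≡ 2267, 408^16 ≡ 254, 408^32 ≡ 738, 408^64 ≡ 78, 408^128 ≡ 1178, 408^256 ≡ 1739, 408^512 ≡ 2025.
613 = 512 + 64 + 32 + 4 + 1, so 408^613 ≡ 2025·78·738·309·408 ≡ 771 (mod 2453).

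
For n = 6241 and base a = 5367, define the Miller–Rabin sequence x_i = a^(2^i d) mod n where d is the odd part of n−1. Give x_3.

5926

n − 1 = 6240 = 2^5 · 195, so s = 5 and d = 195.
Repeated squaring mod 6241: 5367^1 ≡ 5367, 5367^2 ≡ 2474, 5367^4 ≡ 4496, 5367^8 ≡ 5658, 5367^16 ≡ 2875, 5367^32 ≡ 2541, 5367^64 ≡ 3487, 5367^128 ≡ 1701.
195 = 128 + 64 + 2 + 1, so 5367^195 ≡ 1701·3487·2474·5367 ≡ 3159 (mod 6241).
x_0 = 3159.
x_1 = 3159^2 mod 6241 = 6163.
x_2 = 6163^2 mod 6241 = 6084.
x_3 = 6084^2 mod 6241 = 5926.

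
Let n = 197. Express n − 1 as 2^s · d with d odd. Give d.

Halving: 196 → 98 → 49; 49 is odd.
So 196 = 2^2 · 49.

49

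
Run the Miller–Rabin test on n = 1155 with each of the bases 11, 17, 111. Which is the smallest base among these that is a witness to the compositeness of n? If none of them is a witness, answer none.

n − 1 = 1154 = 2^1 · 577, so s = 1 and d = 577.
Base 11: x_0 = 11^577 mod 1155 = 11. x_0 ∉ {1, 1154} and s = 1, so 11 is a Miller–Rabin witness and 1155 is composite.
Base 17: x_0 = 17^577 mod 1155 = 437. x_0 ∉ {1, 1154} and s = 1, so 17 is a Miller–Rabin witness and 1155 is composite.
Base 111: x_0 = 111^577 mod 1155 = 111. x_0 ∉ {1, 1154} and s = 1, so 111 is a Miller–Rabin witness and 1155 is composite.
The smallest witness among the given bases is 11.

11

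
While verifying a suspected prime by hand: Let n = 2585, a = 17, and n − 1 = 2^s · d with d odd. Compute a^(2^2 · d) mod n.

n − 1 = 2584 = 2^3 · 323, so s = 3 and d = 323.
x_0 = 17^323 mod 2585 = 2273.
x_1 = 2273^2 mod 2585 = 1699.
x_2 = 1699^2 mod 2585 = 1741.

1741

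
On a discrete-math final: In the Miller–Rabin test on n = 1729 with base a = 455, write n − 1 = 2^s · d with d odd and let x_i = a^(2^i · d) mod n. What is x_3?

1274

n − 1 = 1728 = 2^6 · 27, so s = 6 and d = 27.
Repeated squaring mod 1729: 455^1 ≡ 455, 455^2 ≡ 1274, 455^4 ≡ 1274, 455^8 ≡ 1274, 455^16 ≡ 1274.
27 = 16 + 8 + 2 + 1, so 455^27 ≡ 1274·1274·1274·455 ≡ 455 (mod 1729).
x_0 = 455.
x_1 = 455^2 mod 1729 = 1274.
x_2 = 1274^2 mod 1729 = 1274.
x_3 = 1274^2 mod 1729 = 1274.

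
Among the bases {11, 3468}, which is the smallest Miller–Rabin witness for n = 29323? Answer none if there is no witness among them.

11

n − 1 = 29322 = 2^1 · 14661, so s = 1 and d = 14661.
Base 11: x_0 = 11^14661 mod 29323 = 10844. x_0 ∉ {1, 29322} and s = 1, so 11 is a Miller–Rabin witness and 29323 is composite.
Base 3468: x_0 = 3468^14661 mod 29323 = 22455. x_0 ∉ {1, 29322} and s = 1, so 3468 is a Miller–Rabin witness and 29323 is composite.
The smallest witness among the given bases is 11.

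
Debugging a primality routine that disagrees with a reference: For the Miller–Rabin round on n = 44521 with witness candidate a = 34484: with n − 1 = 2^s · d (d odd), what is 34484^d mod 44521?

28484

n − 1 = 44520 = 2^3 · 5565, so s = 3 and d = 5565.
34484^5565 mod 44521 = 28484.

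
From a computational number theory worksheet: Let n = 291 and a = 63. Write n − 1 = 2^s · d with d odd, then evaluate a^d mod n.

228

n − 1 = 290 = 2^1 · 145, so s = 1 and d = 145.
63^145 mod 291 = 228.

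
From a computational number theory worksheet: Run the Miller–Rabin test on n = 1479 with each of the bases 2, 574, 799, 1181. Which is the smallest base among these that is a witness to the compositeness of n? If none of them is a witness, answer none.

n − 1 = 1478 = 2^1 · 739, so s = 1 and d = 739.
Base 2: x_0 = 2^739 mod 1479 = 569. x_0 ∉ {1, 1478} and s = 1, so 2 is a Miller–Rabin witness and 1479 is composite.
Base 574: x_0 = 574^739 mod 1479 = 310. x_0 ∉ {1, 1478} and s = 1, so 574 is a Miller–Rabin witness and 1479 is composite.
Base 799: x_0 = 799^739 mod 1479 = 1156. x_0 ∉ {1, 1478} and s = 1, so 799 is a Miller–Rabin witness and 1479 is composite.
Base 1181: x_0 = 1181^739 mod 1479 = 461. x_0 ∉ {1, 1478} and s = 1, so 1181 is a Miller–Rabin witness and 1479 is composite.
The smallest witness among the given bases is 2.

2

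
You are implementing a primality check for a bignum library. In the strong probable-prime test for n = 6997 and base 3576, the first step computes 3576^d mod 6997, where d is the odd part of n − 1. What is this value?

n − 1 = 6996 = 2^2 · 1749, so s = 2 and d = 1749.
3576^1749 mod 6997 = 5201.

5201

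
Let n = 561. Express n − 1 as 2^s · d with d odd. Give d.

Halving: 560 → 280 → 140 → 70 → 35; 35 is odd.
So 560 = 2^4 · 35.

35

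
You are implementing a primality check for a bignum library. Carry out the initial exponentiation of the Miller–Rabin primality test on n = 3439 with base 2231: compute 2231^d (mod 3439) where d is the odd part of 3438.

n − 1 = 3438 = 2^1 · 1719, so s = 1 and d = 1719.
2231^1719 mod 3439 = 2488.

2488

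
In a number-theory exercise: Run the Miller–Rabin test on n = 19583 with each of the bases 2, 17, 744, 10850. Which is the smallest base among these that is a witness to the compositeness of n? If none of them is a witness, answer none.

n − 1 = 19582 = 2^1 · 9791, so s = 1 and d = 9791.
Base 2: x_0 = 2^9791 mod 19583 = 1. x_0 = 1, so 2 is not a witness.
Base 17: x_0 = 17^9791 mod 19583 = 1. x_0 = 1, so 17 is not a witness.
Base 744: x_0 = 744^9791 mod 19583 = 1. x_0 = 1, so 744 is not a witness.
Base 10850: x_0 = 10850^9791 mod 19583 = 19582. x_0 = 19582 ≡ −1, so 10850 is not a witness.
No listed base is a witness for 19583.

none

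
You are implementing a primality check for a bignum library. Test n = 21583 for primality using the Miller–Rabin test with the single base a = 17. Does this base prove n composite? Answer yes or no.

n − 1 = 21582 = 2^1 · 10791, so s = 1 and d = 10791.
x_0 = 17^10791 mod 21583 = 1022.
x_0 ∉ {1, 21582} and s = 1, so 17 is a Miller–Rabin witness and 21583 is composite.

yes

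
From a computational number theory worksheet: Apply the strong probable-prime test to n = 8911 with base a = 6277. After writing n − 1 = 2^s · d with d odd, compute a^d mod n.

n − 1 = 8910 = 2^1 · 4455, so s = 1 and d = 4455.
6277^4455 mod 8911 = 2813.

2813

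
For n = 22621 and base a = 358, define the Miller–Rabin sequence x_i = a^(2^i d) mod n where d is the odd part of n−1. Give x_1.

n − 1 = 22620 = 2^2 · 5655, so s = 2 and d = 5655.
x_0 = 358^5655 mod 22621 = 6183.
x_1 = 6183^2 mod 22621 = 22620.

22620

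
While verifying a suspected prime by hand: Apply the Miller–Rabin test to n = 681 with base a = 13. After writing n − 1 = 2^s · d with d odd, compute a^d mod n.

n − 1 = 680 = 2^3 · 85, so s = 3 and d = 85.
13^85 mod 681 = 193.

193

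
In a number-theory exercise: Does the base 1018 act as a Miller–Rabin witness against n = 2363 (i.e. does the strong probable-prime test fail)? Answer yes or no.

yes

n − 1 = 2362 = 2^1 · 1181, so s = 1 and d = 1181.
By repeated squaring, 1018^1181 ≡ 1447 (mod 2363).
x_0 = 1018^1181 mod 2363 = 1447.
x_0 ∉ {1, 2362} and s = 1, so 1018 is a Miller–Rabin witness and 2363 is composite.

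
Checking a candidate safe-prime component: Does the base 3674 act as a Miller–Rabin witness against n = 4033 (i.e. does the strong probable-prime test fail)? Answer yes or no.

n − 1 = 4032 = 2^6 · 63, so s = 6 and d = 63.
x_0 = 3674^63 mod 4033 = 2256.
x_0 is neither 1 nor 4032, so continue squaring.
x_1 = 2256^2 mod 4033 = 3923.
x_2 = 3923^2 mod 4033 = 1.
x_2 = 1 but x_1 ≠ ±1, a nontrivial square root of 1 — 3674 is a witness and 4033 is composite.

yes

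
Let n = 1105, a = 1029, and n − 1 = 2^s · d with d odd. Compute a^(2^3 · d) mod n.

1

n − 1 = 1104 = 2^4 · 69, so s = 4 and d = 69.
Repeated squaring mod 1105: 1029^1 ≡ 1029, 1029^2 ≡ 251, 1029^4 ≡ 16, 1029^8 ≡ 256, 1029^16 ≡ 341, 1029^32 ≡ 256, 1029^64 ≡ 341.
69 = 64 + 4 + 1, so 1029^69 ≡ 341·16·1029 ≡ 824 (mod 1105).
x_0 = 824.
x_1 = 824^2 mod 1105 = 506.
x_2 = 506^2 mod 1105 = 781.
x_3 = 781^2 mod 1105 = 1.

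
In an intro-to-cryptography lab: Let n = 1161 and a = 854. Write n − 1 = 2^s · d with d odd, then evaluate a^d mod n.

n − 1 = 1160 = 2^3 · 145, so s = 3 and d = 145.
Repeated squaring mod 1161: 854^1 ≡ 854, 854^2 ≡ 208, 854^4 ≡ 307, 854^8 ≡ 208, 854^16 ≡ 307, 854^32 ≡ 208, 854^64 ≡ 307, 854^128 ≡ 208.
145 = 128 + 16 + 1, so 854^145 ≡ 208·307·854 ≡ 854 (mod 1161).

854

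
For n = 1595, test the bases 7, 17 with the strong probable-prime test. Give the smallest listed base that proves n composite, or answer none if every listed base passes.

7

n − 1 = 1594 = 2^1 · 797, so s = 1 and d = 797.
Base 7: x_0 = 7^797 mod 1595 = 402. x_0 ∉ {1, 1594} and s = 1, so 7 is a Miller–Rabin witness and 1595 is composite.
Base 17: x_0 = 17^797 mod 1595 = 162. x_0 ∉ {1, 1594} and s = 1, so 17 is a Miller–Rabin witness and 1595 is composite.
The smallest witness among the given bases is 7.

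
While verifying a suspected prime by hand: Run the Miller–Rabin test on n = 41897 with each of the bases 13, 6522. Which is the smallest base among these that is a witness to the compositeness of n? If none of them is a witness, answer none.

n − 1 = 41896 = 2^3 · 5237, so s = 3 and d = 5237.
Base 13: x_0 = 13^5237 mod 41897 = 30698. x_0 is neither 1 nor 41896, so continue squaring. x_1 = 30698^2 mod 41897 = 19880. x_2 = 19880^2 mod 41897 = 41896. x_2 ≡ −1, so 13 is not a witness.
Base 6522: x_0 = 6522^5237 mod 41897 = 30698. x_0 is neither 1 nor 41896, so continue squaring. x_1 = 30698^2 mod 41897 = 19880. x_2 = 19880^2 mod 41897 = 41896. x_2 ≡ −1, so 6522 is not a witness.
No listed base is a witness for 41897.

none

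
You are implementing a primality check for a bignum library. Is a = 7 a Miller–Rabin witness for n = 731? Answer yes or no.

n − 1 = 730 = 2^1 · 365, so s = 1 and d = 365.
x_0 = 7^365 mod 731 = 295.
x_0 ∉ {1, 730} and s = 1, so 7 is a Miller–Rabin witness and 731 is composite.

yes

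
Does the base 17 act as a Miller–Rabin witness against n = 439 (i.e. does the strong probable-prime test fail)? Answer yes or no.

n − 1 = 438 = 2^1 · 219, so s = 1 and d = 219.
x_0 = 17^219 mod 439 = 438.
x_0 = 438 ≡ −1, so 17 is not a witness.

no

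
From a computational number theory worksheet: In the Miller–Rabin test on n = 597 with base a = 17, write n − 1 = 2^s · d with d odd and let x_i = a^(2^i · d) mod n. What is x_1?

n − 1 = 596 = 2^2 · 149, so s = 2 and d = 149.
x_0 = 17^149 mod 597 = 287.
x_1 = 287^2 mod 597 = 580.

580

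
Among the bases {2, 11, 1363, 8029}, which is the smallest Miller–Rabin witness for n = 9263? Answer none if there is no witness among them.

2

n − 1 = 9262 = 2^1 · 4631, so s = 1 and d = 4631.
Base 2: x_0 = 2^4631 mod 9263 = 7701. x_0 ∉ {1, 9262} and s = 1, so 2 is a Miller–Rabin witness and 9263 is composite.
Base 11: x_0 = 11^4631 mod 9263 = 7503. x_0 ∉ {1, 9262} and s = 1, so 11 is a Miller–Rabin witness and 9263 is composite.
Base 1363: x_0 = 1363^4631 mod 9263 = 2333. x_0 ∉ {1, 9262} and s = 1, so 1363 is a Miller–Rabin witness and 9263 is composite.
Base 8029: x_0 = 8029^4631 mod 9263 = 6801. x_0 ∉ {1, 9262} and s = 1, so 8029 is a Miller–Rabin witness and 9263 is composite.
The smallest witness among the given bases is 2.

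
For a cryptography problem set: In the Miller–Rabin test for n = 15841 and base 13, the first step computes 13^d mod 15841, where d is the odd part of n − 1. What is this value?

8896

n − 1 = 15840 = 2^5 · 495, so s = 5 and d = 495.
Repeated squaring mod 15841: 13^1 ≡ 13, 13^2 ≡ 169, 13^4 ≡ 12720, 13^8 ≡ 14267, 13^16 ≡ 6280, 13^32 ≡ 10151, 13^64 ≡ 12937, 13^128 ≡ 5804, 13^256 ≡ 8450.
495 = 256 + 128 + 64 + 32 + 8 + 4 + 2 + 1, so 13^495 ≡ 8450·5804·12937·10151·14267·12720·169·13 ≡ 8896 (mod 15841).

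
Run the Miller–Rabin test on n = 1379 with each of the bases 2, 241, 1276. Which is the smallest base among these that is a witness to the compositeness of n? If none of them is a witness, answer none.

2

n − 1 = 1378 = 2^1 · 689, so s = 1 and d = 689.
Base 2: x_0 = 2^689 mod 1379 = 977. x_0 ∉ {1, 1378} and s = 1, so 2 is a Miller–Rabin witness and 1379 is composite.
Base 241: x_0 = 241^689 mod 1379 = 117. x_0 ∉ {1, 1378} and s = 1, so 241 is a Miller–Rabin witness and 1379 is composite.
Base 1276: x_0 = 1276^689 mod 1379 = 165. x_0 ∉ {1, 1378} and s = 1, so 1276 is a Miller–Rabin witness and 1379 is composite.
The smallest witness among the given bases is 2.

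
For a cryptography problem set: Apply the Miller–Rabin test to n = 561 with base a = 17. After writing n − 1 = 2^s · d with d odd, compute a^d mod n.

n − 1 = 560 = 2^4 · 35, so s = 4 and d = 35.
17^35 mod 561 = 527.

527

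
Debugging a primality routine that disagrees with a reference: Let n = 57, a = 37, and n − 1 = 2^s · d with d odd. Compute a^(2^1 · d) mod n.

1

n − 1 = 56 = 2^3 · 7, so s = 3 and d = 7.
Repeated squaring mod 57: 37^1 ≡ 37, 37^2 ≡ 1, 37^4 ≡ 1.
7 = 4 + 2 + 1, so 37^7 ≡ 1·1·37 ≡ 37 (mod 57).
x_0 = 37.
x_1 = 37^2 mod 57 = 1.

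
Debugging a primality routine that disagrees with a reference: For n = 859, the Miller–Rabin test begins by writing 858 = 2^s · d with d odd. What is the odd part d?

Halving: 858 → 429; 429 is odd.
So 858 = 2^1 · 429.

429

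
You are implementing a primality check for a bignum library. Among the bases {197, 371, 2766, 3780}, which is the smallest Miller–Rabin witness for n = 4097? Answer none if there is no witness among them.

none

n − 1 = 4096 = 2^12 · 1, so s = 12 and d = 1.
Base 197: x_0 = 197^1 mod 4097 = 197. x_0 is neither 1 nor 4096, so continue squaring. x_1 = 197^2 mod 4097 = 1936. x_2 = 1936^2 mod 4097 = 3438. x_3 = 3438^2 mod 4097 = 4096. x_3 ≡ −1, so 197 is not a witness.
Base 371: x_0 = 371^1 mod 4097 = 371. x_0 is neither 1 nor 4096, so continue squaring. x_1 = 371^2 mod 4097 = 2440. x_2 = 2440^2 mod 4097 = 659. x_3 = 659^2 mod 4097 = 4096. x_3 ≡ −1, so 371 is not a witness.
Base 2766: x_0 = 2766^1 mod 4097 = 2766. x_0 is neither 1 nor 4096, so continue squaring. x_1 = 2766^2 mod 4097 = 1657. x_2 = 1657^2 mod 4097 = 659. x_3 = 659^2 mod 4097 = 4096. x_3 ≡ −1, so 2766 is not a witness.
Base 3780: x_0 = 3780^1 mod 4097 = 3780. x_0 is neither 1 nor 4096, so continue squaring. x_1 = 3780^2 mod 4097 = 2161. x_2 = 2161^2 mod 4097 = 3438. x_3 = 3438^2 mod 4097 = 4096. x_3 ≡ −1, so 3780 is not a witness.
No listed base is a witness for 4097.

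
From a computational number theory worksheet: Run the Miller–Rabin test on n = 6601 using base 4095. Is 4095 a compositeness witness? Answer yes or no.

yes

n − 1 = 6600 = 2^3 · 825, so s = 3 and d = 825.
Repeated squaring mod 6601: 4095^1 ≡ 4095, 4095^2 ≡ 2485, 4095^4 ≡ 3290, 4095^8 ≡ 5061, 4095^16 ≡ 1841, 4095^32 ≡ 2968, 4095^64 ≡ 3290, 4095^128 ≡ 5061, 4095^256 ≡ 1841, 4095^512 ≡ 2968.
825 = 512 + 256 + 32 + 16 + 8 + 1, so 4095^825 ≡ 2968·1841·2968·1841·5061·4095 ≡ 6510 (mod 6601).
x_0 = 4095^825 mod 6601 = 6510.
x_0 is neither 1 nor 6600, so continue squaring.
x_1 = 6510^2 mod 6601 = 1680.
x_2 = 1680^2 mod 6601 = 3773.
Reached i = s−1 = 2 without hitting −1: 4095 is a Miller–Rabin witness and 6601 is composite.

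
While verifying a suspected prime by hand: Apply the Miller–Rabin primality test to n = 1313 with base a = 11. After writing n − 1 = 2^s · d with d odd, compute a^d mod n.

n − 1 = 1312 = 2^5 · 41, so s = 5 and d = 41.
Repeated squaring mod 1313: 11^1 ≡ 11, 11^2 ≡ 121, 11^4 ≡ 198, 11^8 ≡ 1127, 11^16 ≡ 458, 11^32 ≡ 997.
41 = 32 + 8 + 1, so 11^41 ≡ 997·1127·11 ≡ 540 (mod 1313).

540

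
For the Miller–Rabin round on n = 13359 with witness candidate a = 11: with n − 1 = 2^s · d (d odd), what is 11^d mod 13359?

n − 1 = 13358 = 2^1 · 6679, so s = 1 and d = 6679.
By repeated squaring, 11^6679 ≡ 10298 (mod 13359).

10298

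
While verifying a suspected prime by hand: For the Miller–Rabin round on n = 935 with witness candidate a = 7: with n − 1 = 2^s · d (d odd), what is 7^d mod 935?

853

n − 1 = 934 = 2^1 · 467, so s = 1 and d = 467.
7^467 mod 935 = 853.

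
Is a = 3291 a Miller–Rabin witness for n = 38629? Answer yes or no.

no

n − 1 = 38628 = 2^2 · 9657, so s = 2 and d = 9657.
Repeated squaring mod 38629: 3291^1 ≡ 3291, 3291^2 ≡ 14561, 3291^4 ≡ 26769, 3291^8 ≡ 11411, 3291^16 ≡ 31191, 3291^32 ≡ 7116, 3291^64 ≡ 33466, 3291^128 ≡ 2559, 3291^256 ≡ 20180, 3291^512 ≡ 5482, 3291^1024 ≡ 37591, 3291^2048 ≡ 34461, 3291^4096 ≡ 27803, 3291^8192 ≡ 1890.
9657 = 8192 + 1024 + 256 + 128 + 32 + 16 + 8 + 1, so 3291^9657 ≡ 1890·37591·20180·2559·7116·31191·11411·3291 ≡ 35282 (mod 38629).
x_0 = 3291^9657 mod 38629 = 35282.
x_0 is neither 1 nor 38628, so continue squaring.
x_1 = 35282^2 mod 38629 = 38628.
x_1 ≡ −1, so 3291 is not a witness.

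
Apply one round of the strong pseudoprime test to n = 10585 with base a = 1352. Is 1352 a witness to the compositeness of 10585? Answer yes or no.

no

n − 1 = 10584 = 2^3 · 1323, so s = 3 and d = 1323.
x_0 = 1352^1323 mod 10585 = 4918.
x_0 is neither 1 nor 10584, so continue squaring.
x_1 = 4918^2 mod 10585 = 10584.
x_1 ≡ −1, so 1352 is not a witness.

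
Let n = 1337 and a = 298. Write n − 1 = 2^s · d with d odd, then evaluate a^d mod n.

30

n − 1 = 1336 = 2^3 · 167, so s = 3 and d = 167.
298^167 mod 1337 = 30.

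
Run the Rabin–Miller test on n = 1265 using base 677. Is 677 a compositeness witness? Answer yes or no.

n − 1 = 1264 = 2^4 · 79, so s = 4 and d = 79.
By repeated squaring, 677^79 ≡ 728 (mod 1265).
x_0 = 677^79 mod 1265 = 728.
x_0 is neither 1 nor 1264, so continue squaring.
x_1 = 728^2 mod 1265 = 1214.
x_2 = 1214^2 mod 1265 = 71.
x_3 = 71^2 mod 1265 = 1246.
Reached i = s−1 = 3 without hitting −1: 677 is a Miller–Rabin witness and 1265 is composite.

yes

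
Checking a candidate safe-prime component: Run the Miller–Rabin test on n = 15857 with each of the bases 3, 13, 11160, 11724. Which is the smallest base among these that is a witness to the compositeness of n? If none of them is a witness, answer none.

n − 1 = 15856 = 2^4 · 991, so s = 4 and d = 991.
Base 3: x_0 = 3^991 mod 15857 = 2365. x_0 is neither 1 nor 15856, so continue squaring. x_1 = 2365^2 mod 15857 = 11561. x_2 = 11561^2 mod 15857 = 13925. x_3 = 13925^2 mod 15857 = 6229. Reached i = s−1 = 3 without hitting −1: 3 is a Miller–Rabin witness and 15857 is composite.
Base 13: x_0 = 13^991 mod 15857 = 7235. x_0 is neither 1 nor 15856, so continue squaring. x_1 = 7235^2 mod 15857 = 1268. x_2 = 1268^2 mod 15857 = 6267. x_3 = 6267^2 mod 15857 = 13357. Reached i = s−1 = 3 without hitting −1: 13 is a Miller–Rabin witness and 15857 is composite.
Base 11160: x_0 = 11160^991 mod 15857 = 12416. x_0 is neither 1 nor 15856, so continue squaring. x_1 = 12416^2 mod 15857 = 11159. x_2 = 11159^2 mod 15857 = 14117. x_3 = 14117^2 mod 15857 = 14770. Reached i = s−1 = 3 without hitting −1: 11160 is a Miller–Rabin witness and 15857 is composite.
Base 11724: x_0 = 11724^991 mod 15857 = 7825. x_0 is neither 1 nor 15856, so continue squaring. x_1 = 7825^2 mod 15857 = 6748. x_2 = 6748^2 mod 15857 = 10057. x_3 = 10057^2 mod 15857 = 7303. Reached i = s−1 = 3 without hitting −1: 11724 is a Miller–Rabin witness and 15857 is composite.
The smallest witness among the given bases is 3.

3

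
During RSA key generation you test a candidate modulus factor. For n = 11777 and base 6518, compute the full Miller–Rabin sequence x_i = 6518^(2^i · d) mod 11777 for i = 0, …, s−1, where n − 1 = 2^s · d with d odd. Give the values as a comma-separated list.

n − 1 = 11776 = 2^9 · 23, so s = 9 and d = 23.
x_0 = 6518^23 mod 11777 = 10425.
x_1 = 10425^2 mod 11777 = 2469.
x_2 = 2469^2 mod 11777 = 7252.
x_3 = 7252^2 mod 11777 = 7199.
x_4 = 7199^2 mod 11777 = 6801.
x_5 = 6801^2 mod 11777 = 5322.
x_6 = 5322^2 mod 11777 = 11776.
x_7 = 11776^2 mod 11777 = 1.
x_8 = 1^2 mod 11777 = 1.

10425, 2469, 7252, 7199, 6801, 5322, 11776, 1, 1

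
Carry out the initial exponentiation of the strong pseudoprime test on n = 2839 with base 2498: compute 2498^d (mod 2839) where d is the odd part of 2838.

373

n − 1 = 2838 = 2^1 · 1419, so s = 1 and d = 1419.
Repeated squaring mod 2839: 2498^1 ≡ 2498, 2498^2 ≡ 2721, 2498^4 ≡ 2568, 2498^8 ≡ 2466, 2498^16 ≡ 18, 2498^32 ≡ 324, 2498^64 ≡ 2772, 2498^128 ≡ 1650, 2498^256 ≡ 2738, 2498^512 ≡ 1684, 2498^1024 ≡ 2534.
1419 = 1024 + 256 + 128 + 8 + 2 + 1, so 2498^1419 ≡ 2534·2738·1650·2466·2721·2498 ≡ 373 (mod 2839).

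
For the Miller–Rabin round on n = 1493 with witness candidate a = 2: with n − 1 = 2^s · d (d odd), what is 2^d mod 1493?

432

n − 1 = 1492 = 2^2 · 373, so s = 2 and d = 373.
Repeated squaring mod 1493: 2^1 ≡ 2, 2^2 ≡ 4, 2^4 ≡ 16, 2^8 ≡ 256, 2^16 ≡ 1337, 2^32 ≡ 448, 2^64 ≡ 642, 2^128 ≡ 96, 2^256 ≡ 258.
373 = 256 + 64 + 32 + 16 + 4 + 1, so 2^373 ≡ 258·642·448·1337·16·2 ≡ 432 (mod 1493).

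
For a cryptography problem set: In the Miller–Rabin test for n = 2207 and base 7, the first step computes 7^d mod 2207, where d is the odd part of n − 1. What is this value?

2206

n − 1 = 2206 = 2^1 · 1103, so s = 1 and d = 1103.
7^1103 mod 2207 = 2206.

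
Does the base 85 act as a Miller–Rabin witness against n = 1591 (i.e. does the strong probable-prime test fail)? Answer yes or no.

no

n − 1 = 1590 = 2^1 · 795, so s = 1 and d = 795.
x_0 = 85^795 mod 1591 = 1590.
x_0 = 1590 ≡ −1, so 85 is not a witness.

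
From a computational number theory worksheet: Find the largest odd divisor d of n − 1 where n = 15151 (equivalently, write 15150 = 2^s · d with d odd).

Halving: 15150 → 7575; 7575 is odd.
So 15150 = 2^1 · 7575.

7575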